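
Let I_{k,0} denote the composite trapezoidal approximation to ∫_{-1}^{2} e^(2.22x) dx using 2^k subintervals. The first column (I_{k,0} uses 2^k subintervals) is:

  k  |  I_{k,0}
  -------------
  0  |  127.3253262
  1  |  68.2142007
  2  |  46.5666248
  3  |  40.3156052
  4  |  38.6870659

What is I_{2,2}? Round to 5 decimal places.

38.74012

I_{1,1} = (4·68.2142007 − 127.3253262) / 3 = 48.5104922
I_{2,1} = 46.5666248 + (46.5666248 − 68.2142007)/3 = 39.3507662
I_{2,2} = 39.3507662 + (39.3507662 − 48.5104922)/15 = 38.7401178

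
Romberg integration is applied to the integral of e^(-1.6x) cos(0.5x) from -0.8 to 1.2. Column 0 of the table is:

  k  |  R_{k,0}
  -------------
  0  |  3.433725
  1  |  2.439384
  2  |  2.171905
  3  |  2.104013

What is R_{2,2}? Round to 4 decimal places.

Richardson extrapolation on the trapezoidal column (denominator 4−1=3):
R_{1,1} = (4·2.439384 − 3.433725) / 3 = 2.107937
R_{2,1} = (4·2.171905 − 2.439384) / 3 = 2.082745
R_{2,2} = (16·2.082745 − 2.107937) / 15 = 2.081066

2.0811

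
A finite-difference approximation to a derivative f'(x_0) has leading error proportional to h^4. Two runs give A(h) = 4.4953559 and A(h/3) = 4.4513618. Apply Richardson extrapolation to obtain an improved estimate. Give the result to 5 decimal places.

4.45081

The leading error scales as h^4; refining by a factor of 3 reduces it by 3^4 = 81.
Extrapolated value = (81·A(h/3) − A(h)) / (81 − 1)
= (81·4.4513618 − 4.4953559) / 80
= 356.0649499 / 80 = 4.4508119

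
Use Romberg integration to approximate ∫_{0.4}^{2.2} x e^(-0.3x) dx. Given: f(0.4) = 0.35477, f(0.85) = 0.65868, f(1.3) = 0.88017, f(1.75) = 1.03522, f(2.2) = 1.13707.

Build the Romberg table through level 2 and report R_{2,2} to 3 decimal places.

1.504

R_{0,0} (trapezoid, 1 panel, h=1.8000): 1.34266
R_{1,0} (trapezoid, 2 panels, h=0.9000): 1.46348
R_{2,0} (trapezoid, 4 panels, h=0.4500): 1.49400
R_{1,1} = 1.46348 + (1.46348 − 1.34266)/3 = 1.50375
R_{2,1} = 1.49400 + (1.49400 − 1.46348)/3 = 1.50417
R_{2,2} = 1.50417 + (1.50417 − 1.50375)/15 = 1.50420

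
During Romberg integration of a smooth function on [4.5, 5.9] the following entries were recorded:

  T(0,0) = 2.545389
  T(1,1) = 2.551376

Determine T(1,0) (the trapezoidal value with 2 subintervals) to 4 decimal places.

2.5499

From T(1,1) = (4·T(1,0) − T(0,0))/3, solve for T(1,0):
4·T(1,0) = 3·2.551376 + 2.545389 = 10.199517
T(1,0) = 2.549879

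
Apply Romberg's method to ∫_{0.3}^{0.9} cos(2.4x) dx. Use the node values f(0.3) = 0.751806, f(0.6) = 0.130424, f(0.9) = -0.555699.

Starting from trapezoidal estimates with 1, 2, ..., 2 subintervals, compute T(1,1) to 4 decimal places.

0.0718

T(0,0) (trapezoid, 1 panel, h=0.6000): 0.058832
T(1,0) (trapezoid, 2 panels, h=0.3000): 0.068543
T(1,1) = 0.068543 + (0.068543 − 0.058832)/3 = 0.071780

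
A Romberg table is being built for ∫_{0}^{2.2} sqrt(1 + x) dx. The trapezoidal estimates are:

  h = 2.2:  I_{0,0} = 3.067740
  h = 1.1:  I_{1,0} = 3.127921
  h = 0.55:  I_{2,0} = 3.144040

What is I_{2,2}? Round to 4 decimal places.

3.1495

I_{1,1} = (4·3.127921 − 3.067740) / 3 = 3.147981
I_{2,1} = (4·3.144040 − 3.127921) / 3 = 3.149413
I_{2,2} = (16·3.149413 − 3.147981) / 15 = 3.149508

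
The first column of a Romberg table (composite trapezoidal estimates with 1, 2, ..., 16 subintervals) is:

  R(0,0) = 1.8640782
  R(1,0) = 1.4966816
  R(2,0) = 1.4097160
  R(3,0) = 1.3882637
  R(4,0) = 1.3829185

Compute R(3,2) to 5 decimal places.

1.38114

Richardson extrapolation on the trapezoidal column (denominator 4−1=3):
R(2,1) = 1.4097160 + (1.4097160 − 1.4966816)/3 = 1.3807275
R(3,1) = (4·1.3882637 − 1.4097160) / 3 = 1.3811129
R(3,2) = 1.3811129 + (1.3811129 − 1.3807275)/15 = 1.3811386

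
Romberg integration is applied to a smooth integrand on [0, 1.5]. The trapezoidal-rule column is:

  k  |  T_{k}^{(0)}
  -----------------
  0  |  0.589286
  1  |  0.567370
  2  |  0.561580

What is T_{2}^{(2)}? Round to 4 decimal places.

T_{1}^{(1)} = 0.567370 + (0.567370 − 0.589286)/3 = 0.560065
T_{2}^{(1)} = 0.561580 + (0.561580 − 0.567370)/3 = 0.559650
T_{2}^{(2)} = (16·0.559650 − 0.560065) / 15 = 0.559622

0.5596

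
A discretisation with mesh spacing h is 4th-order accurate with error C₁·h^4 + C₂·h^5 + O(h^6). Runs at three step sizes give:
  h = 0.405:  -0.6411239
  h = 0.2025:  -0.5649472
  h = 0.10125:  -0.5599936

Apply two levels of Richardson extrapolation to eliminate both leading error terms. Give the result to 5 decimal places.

First eliminate the h^4 term (factor 2^4 = 16):
  B₁ = (16·(-0.5649472) − (-0.6411239))/15 = -0.5598688
  B₂ = (16·(-0.5599936) − (-0.5649472))/15 = -0.5596634
Then eliminate the h^5 term (factor 2^5 = 32):
  (32·(-0.5596634) − (-0.5598688))/31 = -0.5596568

-0.55966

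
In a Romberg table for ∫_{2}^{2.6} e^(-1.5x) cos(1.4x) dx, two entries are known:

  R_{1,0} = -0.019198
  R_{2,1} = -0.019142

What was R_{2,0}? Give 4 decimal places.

From R_{2,1} = (4·R_{2,0} − R_{1,0})/3, solve for R_{2,0}:
4·R_{2,0} = 3·(-0.019142) + (-0.019198) = -0.076624
R_{2,0} = -0.019156

-0.0192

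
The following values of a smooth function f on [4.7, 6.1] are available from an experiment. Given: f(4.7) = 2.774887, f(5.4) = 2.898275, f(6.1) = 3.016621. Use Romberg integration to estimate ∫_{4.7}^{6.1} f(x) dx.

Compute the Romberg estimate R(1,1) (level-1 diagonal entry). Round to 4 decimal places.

4.0564

R(0,0) (trapezoid, 1 panel, h=1.4000): 4.054056
R(1,0) (trapezoid, 2 panels, h=0.7000): 4.055820
R(1,1) = 4.055820 + (4.055820 − 4.054056)/3 = 4.056408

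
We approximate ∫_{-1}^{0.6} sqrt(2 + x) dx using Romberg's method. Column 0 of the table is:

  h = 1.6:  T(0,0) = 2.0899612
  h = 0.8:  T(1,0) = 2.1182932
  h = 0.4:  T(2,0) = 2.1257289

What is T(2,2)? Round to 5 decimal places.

Richardson extrapolation on the trapezoidal column (denominator 4−1=3):
T(1,1) = 2.1182932 + (2.1182932 − 2.0899612)/3 = 2.1277372
T(2,1) = (4·2.1257289 − 2.1182932) / 3 = 2.1282075
T(2,2) = 2.1282075 + (2.1282075 − 2.1277372)/15 = 2.1282389

2.12824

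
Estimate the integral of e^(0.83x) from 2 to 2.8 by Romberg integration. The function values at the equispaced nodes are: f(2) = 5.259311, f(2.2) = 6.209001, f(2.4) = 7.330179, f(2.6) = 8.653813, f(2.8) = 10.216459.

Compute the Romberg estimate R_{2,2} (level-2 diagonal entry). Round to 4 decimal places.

R_{0,0} (trapezoid, 1 panel, h=0.8000): 6.190308
R_{1,0} (trapezoid, 2 panels, h=0.4000): 6.027226
R_{2,0} (trapezoid, 4 panels, h=0.2000): 5.986176
R_{1,1} = 6.027226 + (6.027226 − 6.190308)/3 = 5.972865
R_{2,1} = 5.986176 + (5.986176 − 6.027226)/3 = 5.972493
R_{2,2} = 5.972493 + (5.972493 − 5.972865)/15 = 5.972468

5.9725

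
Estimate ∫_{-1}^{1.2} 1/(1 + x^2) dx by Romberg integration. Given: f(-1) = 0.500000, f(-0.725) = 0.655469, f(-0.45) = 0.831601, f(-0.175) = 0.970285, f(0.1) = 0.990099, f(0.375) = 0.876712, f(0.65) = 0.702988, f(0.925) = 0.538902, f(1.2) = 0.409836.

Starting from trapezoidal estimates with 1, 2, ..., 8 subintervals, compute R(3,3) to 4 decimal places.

1.6621

R(0,0) (trapezoid, 1 panel, h=2.2000): 1.000820
R(1,0) (trapezoid, 2 panels, h=1.1000): 1.589519
R(2,0) (trapezoid, 4 panels, h=0.5500): 1.638783
R(3,0) (trapezoid, 8 panels, h=0.2750): 1.655768
R(1,1) = 1.589519 + (1.589519 − 1.000820)/3 = 1.785752
R(2,1) = 1.638783 + (1.638783 − 1.589519)/3 = 1.655204
R(3,1) = 1.655768 + (1.655768 − 1.638783)/3 = 1.661430
R(2,2) = 1.655204 + (1.655204 − 1.785752)/15 = 1.646501
R(3,2) = 1.661430 + (1.661430 − 1.655204)/15 = 1.661845
R(3,3) = 1.661845 + (1.661845 − 1.646501)/63 = 1.662089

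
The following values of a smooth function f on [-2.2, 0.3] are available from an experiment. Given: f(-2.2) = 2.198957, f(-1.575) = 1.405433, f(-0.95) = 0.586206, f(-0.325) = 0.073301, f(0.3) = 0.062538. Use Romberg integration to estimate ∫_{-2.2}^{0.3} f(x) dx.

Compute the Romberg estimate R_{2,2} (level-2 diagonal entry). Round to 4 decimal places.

R_{0,0} (trapezoid, 1 panel, h=2.5000): 2.826869
R_{1,0} (trapezoid, 2 panels, h=1.2500): 2.146192
R_{2,0} (trapezoid, 4 panels, h=0.6250): 1.997305
R_{1,1} = 2.146192 + (2.146192 − 2.826869)/3 = 1.919300
R_{2,1} = 1.997305 + (1.997305 − 2.146192)/3 = 1.947676
R_{2,2} = 1.947676 + (1.947676 − 1.919300)/15 = 1.949568

1.9496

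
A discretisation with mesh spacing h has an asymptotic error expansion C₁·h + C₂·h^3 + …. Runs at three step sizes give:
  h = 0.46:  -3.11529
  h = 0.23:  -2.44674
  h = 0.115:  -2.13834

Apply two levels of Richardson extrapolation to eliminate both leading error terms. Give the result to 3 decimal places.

First eliminate the h term (factor 2^1 = 2):
  B₁ = (2·(-2.44674) − (-3.11529))/1 = -1.77819
  B₂ = (2·(-2.13834) − (-2.44674))/1 = -1.82994
Then eliminate the h^3 term (factor 2^3 = 8):
  (8·(-1.82994) − (-1.77819))/7 = -1.83733

-1.837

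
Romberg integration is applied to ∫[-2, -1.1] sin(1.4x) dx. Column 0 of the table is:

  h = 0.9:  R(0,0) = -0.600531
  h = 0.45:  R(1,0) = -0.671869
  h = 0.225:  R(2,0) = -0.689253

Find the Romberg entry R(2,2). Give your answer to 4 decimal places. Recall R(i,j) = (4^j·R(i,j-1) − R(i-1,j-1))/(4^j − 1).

-0.6950

Richardson extrapolation on the trapezoidal column (denominator 4−1=3):
R(1,1) = (4·(-0.671869) − (-0.600531)) / 3 = -0.695648
R(2,1) = (4·(-0.689253) − (-0.671869)) / 3 = -0.695048
R(2,2) = -0.695048 + (-0.695048 − (-0.695648))/15 = -0.695008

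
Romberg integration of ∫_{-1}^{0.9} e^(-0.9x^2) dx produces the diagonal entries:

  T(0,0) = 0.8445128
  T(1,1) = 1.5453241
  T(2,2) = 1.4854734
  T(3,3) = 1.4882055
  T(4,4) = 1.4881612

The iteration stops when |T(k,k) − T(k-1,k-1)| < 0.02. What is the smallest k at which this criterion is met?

k = 3

|T(1,1) − T(0,0)| = 0.7008113 ≥ 0.02
|T(2,2) − T(1,1)| = 0.0598507 ≥ 0.02
|T(3,3) − T(2,2)| = 0.0027321 < 0.02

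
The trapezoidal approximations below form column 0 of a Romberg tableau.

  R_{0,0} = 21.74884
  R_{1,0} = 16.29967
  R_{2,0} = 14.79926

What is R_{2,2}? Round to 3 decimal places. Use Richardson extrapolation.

Richardson extrapolation on the trapezoidal column (denominator 4−1=3):
R_{1,1} = 16.29967 + (16.29967 − 21.74884)/3 = 14.48328
R_{2,1} = (4·14.79926 − 16.29967) / 3 = 14.29912
R_{2,2} = 14.29912 + (14.29912 − 14.48328)/15 = 14.28684

14.287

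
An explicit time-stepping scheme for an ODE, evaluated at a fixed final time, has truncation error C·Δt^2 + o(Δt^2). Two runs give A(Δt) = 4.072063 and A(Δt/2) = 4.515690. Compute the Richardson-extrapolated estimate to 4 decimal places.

4.6636

Extrapolated value = (4·A(Δt/2) − A(Δt)) / (4 − 1)
= (4·4.515690 − 4.072063) / 3
= 13.990697 / 3 = 4.663566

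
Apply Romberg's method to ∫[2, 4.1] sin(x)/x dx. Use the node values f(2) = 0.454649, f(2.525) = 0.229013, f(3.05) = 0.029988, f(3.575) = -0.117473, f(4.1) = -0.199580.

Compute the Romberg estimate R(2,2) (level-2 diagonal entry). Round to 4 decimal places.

0.1333

R(0,0) (trapezoid, 1 panel, h=2.1000): 0.267822
R(1,0) (trapezoid, 2 panels, h=1.0500): 0.165399
R(2,0) (trapezoid, 4 panels, h=0.5250): 0.141258
R(1,1) = 0.165399 + (0.165399 − 0.267822)/3 = 0.131258
R(2,1) = 0.141258 + (0.141258 − 0.165399)/3 = 0.133211
R(2,2) = 0.133211 + (0.133211 − 0.131258)/15 = 0.133341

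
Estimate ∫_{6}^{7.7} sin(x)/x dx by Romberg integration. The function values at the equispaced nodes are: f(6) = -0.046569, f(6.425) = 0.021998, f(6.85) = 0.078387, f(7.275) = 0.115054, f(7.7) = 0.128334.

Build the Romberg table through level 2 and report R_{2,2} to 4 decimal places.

R_{0,0} (trapezoid, 1 panel, h=1.7000): 0.069500
R_{1,0} (trapezoid, 2 panels, h=0.8500): 0.101379
R_{2,0} (trapezoid, 4 panels, h=0.4250): 0.108937
R_{1,1} = 0.101379 + (0.101379 − 0.069500)/3 = 0.112005
R_{2,1} = 0.108937 + (0.108937 − 0.101379)/3 = 0.111456
R_{2,2} = 0.111456 + (0.111456 − 0.112005)/15 = 0.111419

0.1114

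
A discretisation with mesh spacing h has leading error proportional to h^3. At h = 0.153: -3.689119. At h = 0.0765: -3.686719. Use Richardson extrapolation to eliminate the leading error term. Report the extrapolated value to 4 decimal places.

Extrapolated value = (8·A(h/2) − A(h)) / (8 − 1)
= (8·(-3.686719) − (-3.689119)) / 7
= -25.804633 / 7 = -3.686376

-3.6864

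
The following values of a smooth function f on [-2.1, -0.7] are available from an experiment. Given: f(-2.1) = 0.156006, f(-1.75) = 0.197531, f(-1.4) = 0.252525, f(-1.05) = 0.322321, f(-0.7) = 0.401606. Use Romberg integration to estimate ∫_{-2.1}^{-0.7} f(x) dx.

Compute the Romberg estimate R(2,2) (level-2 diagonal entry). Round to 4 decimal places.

R(0,0) (trapezoid, 1 panel, h=1.4000): 0.390328
R(1,0) (trapezoid, 2 panels, h=0.7000): 0.371932
R(2,0) (trapezoid, 4 panels, h=0.3500): 0.367914
R(1,1) = 0.371932 + (0.371932 − 0.390328)/3 = 0.365800
R(2,1) = 0.367914 + (0.367914 − 0.371932)/3 = 0.366575
R(2,2) = 0.366575 + (0.366575 − 0.365800)/15 = 0.366627

0.3666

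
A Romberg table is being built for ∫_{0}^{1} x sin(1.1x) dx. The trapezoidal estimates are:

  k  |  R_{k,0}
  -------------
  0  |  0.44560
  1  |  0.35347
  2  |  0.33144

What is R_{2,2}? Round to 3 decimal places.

R_{1,1} = 0.35347 + (0.35347 − 0.44560)/3 = 0.32276
R_{2,1} = (4·0.33144 − 0.35347) / 3 = 0.32410
R_{2,2} = 0.32410 + (0.32410 − 0.32276)/15 = 0.32419

0.324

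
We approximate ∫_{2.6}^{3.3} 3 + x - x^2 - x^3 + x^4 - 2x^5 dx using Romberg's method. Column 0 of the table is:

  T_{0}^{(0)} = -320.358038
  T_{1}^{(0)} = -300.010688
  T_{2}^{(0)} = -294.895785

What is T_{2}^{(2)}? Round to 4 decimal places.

Richardson extrapolation on the trapezoidal column (denominator 4−1=3):
T_{1}^{(1)} = (4·(-300.010688) − (-320.358038)) / 3 = -293.228238
T_{2}^{(1)} = (4·(-294.895785) − (-300.010688)) / 3 = -293.190817
T_{2}^{(2)} = (16·(-293.190817) − (-293.228238)) / 15 = -293.188322

-293.1883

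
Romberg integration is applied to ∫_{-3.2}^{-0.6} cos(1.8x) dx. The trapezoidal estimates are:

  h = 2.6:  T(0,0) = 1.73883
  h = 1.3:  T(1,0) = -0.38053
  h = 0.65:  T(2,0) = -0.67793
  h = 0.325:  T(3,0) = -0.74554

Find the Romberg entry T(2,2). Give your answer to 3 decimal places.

-0.756

T(1,1) = (4·(-0.38053) − 1.73883) / 3 = -1.08698
T(2,1) = -0.67793 + (-0.67793 − (-0.38053))/3 = -0.77706
T(2,2) = (16·(-0.77706) − (-1.08698)) / 15 = -0.75640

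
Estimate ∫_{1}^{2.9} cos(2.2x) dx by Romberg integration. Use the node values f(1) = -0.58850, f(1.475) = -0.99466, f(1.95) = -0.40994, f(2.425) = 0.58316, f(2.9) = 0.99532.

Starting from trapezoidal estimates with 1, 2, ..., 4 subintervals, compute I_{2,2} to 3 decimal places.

-0.322

I_{0,0} (trapezoid, 1 panel, h=1.9000): 0.38648
I_{1,0} (trapezoid, 2 panels, h=0.9500): -0.19620
I_{2,0} (trapezoid, 4 panels, h=0.4750): -0.29356
I_{1,1} = -0.19620 + (-0.19620 − 0.38648)/3 = -0.39043
I_{2,1} = -0.29356 + (-0.29356 − (-0.19620))/3 = -0.32601
I_{2,2} = -0.32601 + (-0.32601 − (-0.39043))/15 = -0.32172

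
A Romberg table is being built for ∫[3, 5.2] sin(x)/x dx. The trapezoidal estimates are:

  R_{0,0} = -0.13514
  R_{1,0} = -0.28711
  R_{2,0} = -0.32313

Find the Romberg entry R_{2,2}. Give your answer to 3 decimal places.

Richardson extrapolation on the trapezoidal column (denominator 4−1=3):
R_{1,1} = (4·(-0.28711) − (-0.13514)) / 3 = -0.33777
R_{2,1} = (4·(-0.32313) − (-0.28711)) / 3 = -0.33514
R_{2,2} = -0.33514 + (-0.33514 − (-0.33777))/15 = -0.33496
(Column j=1 coincides with Simpson's rule on the same nodes.)

-0.335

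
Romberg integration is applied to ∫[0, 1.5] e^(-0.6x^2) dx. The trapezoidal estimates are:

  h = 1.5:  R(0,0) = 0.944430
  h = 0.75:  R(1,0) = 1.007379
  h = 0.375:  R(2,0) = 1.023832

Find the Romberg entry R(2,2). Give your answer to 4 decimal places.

R(1,1) = 1.007379 + (1.007379 − 0.944430)/3 = 1.028362
R(2,1) = 1.023832 + (1.023832 − 1.007379)/3 = 1.029316
R(2,2) = (16·1.029316 − 1.028362) / 15 = 1.029380

1.0294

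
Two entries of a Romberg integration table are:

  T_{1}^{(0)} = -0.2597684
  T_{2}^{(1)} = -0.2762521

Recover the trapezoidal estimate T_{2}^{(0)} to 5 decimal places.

From T_{2}^{(1)} = (4·T_{2}^{(0)} − T_{1}^{(0)})/3, solve for T_{2}^{(0)}:
4·T_{2}^{(0)} = 3·(-0.2762521) + (-0.2597684) = -1.0885247
T_{2}^{(0)} = -0.2721312

-0.27213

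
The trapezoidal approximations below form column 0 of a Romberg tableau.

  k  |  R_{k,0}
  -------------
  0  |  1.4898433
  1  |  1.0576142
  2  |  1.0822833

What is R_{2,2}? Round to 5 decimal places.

1.10230

Richardson extrapolation on the trapezoidal column (denominator 4−1=3):
R_{1,1} = 1.0576142 + (1.0576142 − 1.4898433)/3 = 0.9135378
R_{2,1} = 1.0822833 + (1.0822833 − 1.0576142)/3 = 1.0905063
R_{2,2} = (16·1.0905063 − 0.9135378) / 15 = 1.1023042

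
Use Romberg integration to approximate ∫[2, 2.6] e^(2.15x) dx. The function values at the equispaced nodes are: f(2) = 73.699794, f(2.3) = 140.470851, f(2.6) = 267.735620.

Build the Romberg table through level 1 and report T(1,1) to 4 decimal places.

T(0,0) (trapezoid, 1 panel, h=0.6000): 102.430624
T(1,0) (trapezoid, 2 panels, h=0.3000): 93.356567
T(1,1) = 93.356567 + (93.356567 − 102.430624)/3 = 90.331881

90.3319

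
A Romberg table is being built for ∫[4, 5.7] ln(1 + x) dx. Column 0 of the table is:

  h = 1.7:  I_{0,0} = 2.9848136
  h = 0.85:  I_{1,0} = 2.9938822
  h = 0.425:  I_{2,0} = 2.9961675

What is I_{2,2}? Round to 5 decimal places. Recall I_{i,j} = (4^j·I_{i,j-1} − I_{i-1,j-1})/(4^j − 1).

Richardson extrapolation on the trapezoidal column (denominator 4−1=3):
I_{1,1} = (4·2.9938822 − 2.9848136) / 3 = 2.9969051
I_{2,1} = (4·2.9961675 − 2.9938822) / 3 = 2.9969293
I_{2,2} = (16·2.9969293 − 2.9969051) / 15 = 2.9969309

2.99693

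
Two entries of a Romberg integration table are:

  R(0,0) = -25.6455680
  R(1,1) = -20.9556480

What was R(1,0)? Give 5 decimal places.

-22.12813

From R(1,1) = (4·R(1,0) − R(0,0))/3, solve for R(1,0):
4·R(1,0) = 3·(-20.9556480) + (-25.6455680) = -88.5125120
R(1,0) = -22.1281280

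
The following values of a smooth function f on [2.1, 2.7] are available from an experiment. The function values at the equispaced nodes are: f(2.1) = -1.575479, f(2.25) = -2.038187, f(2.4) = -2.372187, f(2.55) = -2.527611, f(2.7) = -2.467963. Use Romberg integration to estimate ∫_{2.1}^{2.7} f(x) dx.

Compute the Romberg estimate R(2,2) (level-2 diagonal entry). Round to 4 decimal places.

R(0,0) (trapezoid, 1 panel, h=0.6000): -1.213033
R(1,0) (trapezoid, 2 panels, h=0.3000): -1.318172
R(2,0) (trapezoid, 4 panels, h=0.1500): -1.343956
R(1,1) = -1.318172 + (-1.318172 − (-1.213033))/3 = -1.353218
R(2,1) = -1.343956 + (-1.343956 − (-1.318172))/3 = -1.352551
R(2,2) = -1.352551 + (-1.352551 − (-1.353218))/15 = -1.352507

-1.3525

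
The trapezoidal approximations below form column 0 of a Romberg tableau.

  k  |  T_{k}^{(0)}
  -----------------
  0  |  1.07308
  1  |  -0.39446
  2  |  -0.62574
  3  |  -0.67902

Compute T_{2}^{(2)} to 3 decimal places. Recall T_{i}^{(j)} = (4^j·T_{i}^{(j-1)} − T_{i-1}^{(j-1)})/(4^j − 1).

-0.691

Richardson extrapolation on the trapezoidal column (denominator 4−1=3):
T_{1}^{(1)} = -0.39446 + (-0.39446 − 1.07308)/3 = -0.88364
T_{2}^{(1)} = (4·(-0.62574) − (-0.39446)) / 3 = -0.70283
T_{2}^{(2)} = -0.70283 + (-0.70283 − (-0.88364))/15 = -0.69078
(Column j=1 coincides with Simpson's rule on the same nodes.)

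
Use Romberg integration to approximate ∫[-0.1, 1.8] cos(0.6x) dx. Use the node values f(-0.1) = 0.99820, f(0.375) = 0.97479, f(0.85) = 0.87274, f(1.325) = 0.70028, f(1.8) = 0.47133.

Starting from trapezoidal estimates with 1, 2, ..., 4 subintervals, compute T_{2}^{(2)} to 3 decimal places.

1.570

T_{0}^{(0)} (trapezoid, 1 panel, h=1.9000): 1.39605
T_{1}^{(0)} (trapezoid, 2 panels, h=0.9500): 1.52713
T_{2}^{(0)} (trapezoid, 4 panels, h=0.4750): 1.55922
T_{1}^{(1)} = 1.52713 + (1.52713 − 1.39605)/3 = 1.57082
T_{2}^{(1)} = 1.55922 + (1.55922 − 1.52713)/3 = 1.56992
T_{2}^{(2)} = 1.56992 + (1.56992 − 1.57082)/15 = 1.56986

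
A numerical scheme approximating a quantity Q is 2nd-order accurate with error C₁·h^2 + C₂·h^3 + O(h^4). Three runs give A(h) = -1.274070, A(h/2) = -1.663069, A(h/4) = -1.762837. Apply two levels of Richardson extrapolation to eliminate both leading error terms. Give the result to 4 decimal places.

First eliminate the h^2 term (factor 2^2 = 4):
  B₁ = (4·(-1.663069) − (-1.274070))/3 = -1.792735
  B₂ = (4·(-1.762837) − (-1.663069))/3 = -1.796093
Then eliminate the h^3 term (factor 2^3 = 8):
  (8·(-1.796093) − (-1.792735))/7 = -1.796573

-1.7966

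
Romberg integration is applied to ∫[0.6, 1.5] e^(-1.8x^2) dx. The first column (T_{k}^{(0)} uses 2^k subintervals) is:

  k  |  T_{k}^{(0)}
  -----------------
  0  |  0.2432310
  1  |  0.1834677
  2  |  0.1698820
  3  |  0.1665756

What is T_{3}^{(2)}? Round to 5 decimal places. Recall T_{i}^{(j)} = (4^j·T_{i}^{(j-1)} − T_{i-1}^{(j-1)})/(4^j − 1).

0.16548

Richardson extrapolation on the trapezoidal column (denominator 4−1=3):
T_{2}^{(1)} = 0.1698820 + (0.1698820 − 0.1834677)/3 = 0.1653534
T_{3}^{(1)} = (4·0.1665756 − 0.1698820) / 3 = 0.1654735
T_{3}^{(2)} = (16·0.1654735 − 0.1653534) / 15 = 0.1654815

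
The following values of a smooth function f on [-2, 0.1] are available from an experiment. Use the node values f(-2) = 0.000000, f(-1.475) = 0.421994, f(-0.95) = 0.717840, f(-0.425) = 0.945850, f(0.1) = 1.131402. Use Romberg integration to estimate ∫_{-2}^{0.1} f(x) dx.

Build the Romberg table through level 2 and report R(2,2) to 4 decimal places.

R(0,0) (trapezoid, 1 panel, h=2.1000): 1.187972
R(1,0) (trapezoid, 2 panels, h=1.0500): 1.347718
R(2,0) (trapezoid, 4 panels, h=0.5250): 1.391977
R(1,1) = 1.347718 + (1.347718 − 1.187972)/3 = 1.400967
R(2,1) = 1.391977 + (1.391977 − 1.347718)/3 = 1.406730
R(2,2) = 1.406730 + (1.406730 − 1.400967)/15 = 1.407114

1.4071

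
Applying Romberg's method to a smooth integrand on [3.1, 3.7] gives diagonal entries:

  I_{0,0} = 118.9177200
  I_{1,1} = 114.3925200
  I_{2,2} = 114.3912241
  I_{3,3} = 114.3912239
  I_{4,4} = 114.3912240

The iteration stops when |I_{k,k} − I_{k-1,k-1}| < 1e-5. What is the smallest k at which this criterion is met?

k = 3

|I_{1,1} − I_{0,0}| = 4.5252000 ≥ 1e-5
|I_{2,2} − I_{1,1}| = 0.0012959 ≥ 1e-5
|I_{3,3} − I_{2,2}| = 0.0000002 < 1e-5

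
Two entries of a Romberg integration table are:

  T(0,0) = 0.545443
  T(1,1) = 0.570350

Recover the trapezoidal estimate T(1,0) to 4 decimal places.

From T(1,1) = (4·T(1,0) − T(0,0))/3, solve for T(1,0):
4·T(1,0) = 3·0.570350 + 0.545443 = 2.256493
T(1,0) = 0.564123

0.5641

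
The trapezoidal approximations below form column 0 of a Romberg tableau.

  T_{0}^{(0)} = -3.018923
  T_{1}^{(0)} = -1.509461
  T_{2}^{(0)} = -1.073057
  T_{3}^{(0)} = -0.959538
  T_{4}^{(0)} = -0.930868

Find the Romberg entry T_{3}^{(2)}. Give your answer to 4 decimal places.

Richardson extrapolation on the trapezoidal column (denominator 4−1=3):
T_{2}^{(1)} = -1.073057 + (-1.073057 − (-1.509461))/3 = -0.927589
T_{3}^{(1)} = (4·(-0.959538) − (-1.073057)) / 3 = -0.921698
T_{3}^{(2)} = (16·(-0.921698) − (-0.927589)) / 15 = -0.921305
(Column j=1 coincides with Simpson's rule on the same nodes.)

-0.9213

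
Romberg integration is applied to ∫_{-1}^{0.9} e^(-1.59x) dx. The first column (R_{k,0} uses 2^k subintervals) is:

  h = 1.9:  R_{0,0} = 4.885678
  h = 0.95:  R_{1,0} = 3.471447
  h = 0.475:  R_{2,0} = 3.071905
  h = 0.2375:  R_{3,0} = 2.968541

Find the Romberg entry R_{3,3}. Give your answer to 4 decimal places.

2.9338

Richardson extrapolation on the trapezoidal column (denominator 4−1=3):
R_{1,1} = (4·3.471447 − 4.885678) / 3 = 3.000037
R_{2,1} = (4·3.071905 − 3.471447) / 3 = 2.938724
R_{3,1} = 2.968541 + (2.968541 − 3.071905)/3 = 2.934086
R_{2,2} = 2.938724 + (2.938724 − 3.000037)/15 = 2.934636
R_{3,2} = 2.934086 + (2.934086 − 2.938724)/15 = 2.933777
R_{3,3} = (64·2.933777 − 2.934636) / 63 = 2.933763
(Column j=1 coincides with Simpson's rule on the same nodes.)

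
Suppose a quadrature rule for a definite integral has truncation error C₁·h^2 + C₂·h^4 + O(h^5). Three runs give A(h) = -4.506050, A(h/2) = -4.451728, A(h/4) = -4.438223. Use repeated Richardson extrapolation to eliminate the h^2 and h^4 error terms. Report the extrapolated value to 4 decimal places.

First eliminate the h^2 term (factor 2^2 = 4):
  B₁ = (4·(-4.451728) − (-4.506050))/3 = -4.433621
  B₂ = (4·(-4.438223) − (-4.451728))/3 = -4.433721
Then eliminate the h^4 term (factor 2^4 = 16):
  (16·(-4.433721) − (-4.433621))/15 = -4.433728

-4.4337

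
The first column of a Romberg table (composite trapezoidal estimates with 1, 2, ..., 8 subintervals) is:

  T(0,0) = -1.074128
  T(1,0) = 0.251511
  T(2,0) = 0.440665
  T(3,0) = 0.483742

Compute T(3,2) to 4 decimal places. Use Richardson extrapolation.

T(2,1) = (4·0.440665 − 0.251511) / 3 = 0.503716
T(3,1) = 0.483742 + (0.483742 − 0.440665)/3 = 0.498101
T(3,2) = 0.498101 + (0.498101 − 0.503716)/15 = 0.497727

0.4977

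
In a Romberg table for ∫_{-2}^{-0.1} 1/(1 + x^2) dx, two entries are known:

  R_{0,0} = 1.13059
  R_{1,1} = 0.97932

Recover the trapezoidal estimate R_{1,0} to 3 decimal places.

1.017

From R_{1,1} = (4·R_{1,0} − R_{0,0})/3, solve for R_{1,0}:
4·R_{1,0} = 3·0.97932 + 1.13059 = 4.06855
R_{1,0} = 1.01714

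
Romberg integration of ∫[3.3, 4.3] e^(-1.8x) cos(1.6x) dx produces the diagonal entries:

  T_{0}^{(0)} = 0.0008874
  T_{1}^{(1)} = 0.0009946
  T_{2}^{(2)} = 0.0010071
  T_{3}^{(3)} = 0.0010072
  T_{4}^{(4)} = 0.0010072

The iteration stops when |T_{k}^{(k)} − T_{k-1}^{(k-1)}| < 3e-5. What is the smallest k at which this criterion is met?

|T_{1}^{(1)} − T_{0}^{(0)}| = 0.0001072 ≥ 3e-5
|T_{2}^{(2)} − T_{1}^{(1)}| = 0.0000125 < 3e-5

k = 2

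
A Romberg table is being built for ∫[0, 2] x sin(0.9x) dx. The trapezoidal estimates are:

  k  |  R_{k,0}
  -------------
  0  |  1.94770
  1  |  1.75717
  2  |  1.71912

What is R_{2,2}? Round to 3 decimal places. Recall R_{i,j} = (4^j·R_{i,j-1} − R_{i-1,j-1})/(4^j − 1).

Richardson extrapolation on the trapezoidal column (denominator 4−1=3):
R_{1,1} = (4·1.75717 − 1.94770) / 3 = 1.69366
R_{2,1} = (4·1.71912 − 1.75717) / 3 = 1.70644
R_{2,2} = (16·1.70644 − 1.69366) / 15 = 1.70729
(Column j=1 coincides with Simpson's rule on the same nodes.)

1.707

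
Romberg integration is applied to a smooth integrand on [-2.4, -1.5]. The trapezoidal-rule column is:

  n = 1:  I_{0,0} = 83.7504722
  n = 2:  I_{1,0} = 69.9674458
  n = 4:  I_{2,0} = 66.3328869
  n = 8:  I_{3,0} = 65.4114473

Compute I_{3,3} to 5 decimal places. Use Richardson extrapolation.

65.10314

Richardson extrapolation on the trapezoidal column (denominator 4−1=3):
I_{1,1} = (4·69.9674458 − 83.7504722) / 3 = 65.3731037
I_{2,1} = 66.3328869 + (66.3328869 − 69.9674458)/3 = 65.1213673
I_{3,1} = (4·65.4114473 − 66.3328869) / 3 = 65.1043008
I_{2,2} = 65.1213673 + (65.1213673 − 65.3731037)/15 = 65.1045849
I_{3,2} = (16·65.1043008 − 65.1213673) / 15 = 65.1031630
I_{3,3} = 65.1031630 + (65.1031630 − 65.1045849)/63 = 65.1031404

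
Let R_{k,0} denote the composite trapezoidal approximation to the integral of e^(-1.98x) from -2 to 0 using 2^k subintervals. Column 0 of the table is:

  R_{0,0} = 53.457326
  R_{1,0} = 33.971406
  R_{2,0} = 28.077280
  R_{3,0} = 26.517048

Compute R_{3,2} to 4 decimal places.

R_{2,1} = 28.077280 + (28.077280 − 33.971406)/3 = 26.112571
R_{3,1} = (4·26.517048 − 28.077280) / 3 = 25.996971
R_{3,2} = 25.996971 + (25.996971 − 26.112571)/15 = 25.989264

25.9893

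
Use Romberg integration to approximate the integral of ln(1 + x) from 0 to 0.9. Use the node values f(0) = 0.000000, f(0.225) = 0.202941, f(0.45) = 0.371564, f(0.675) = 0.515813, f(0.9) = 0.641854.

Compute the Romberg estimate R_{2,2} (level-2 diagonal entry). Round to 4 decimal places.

0.3195

R_{0,0} (trapezoid, 1 panel, h=0.9000): 0.288834
R_{1,0} (trapezoid, 2 panels, h=0.4500): 0.311621
R_{2,0} (trapezoid, 4 panels, h=0.2250): 0.317530
R_{1,1} = 0.311621 + (0.311621 − 0.288834)/3 = 0.319217
R_{2,1} = 0.317530 + (0.317530 − 0.311621)/3 = 0.319500
R_{2,2} = 0.319500 + (0.319500 − 0.319217)/15 = 0.319519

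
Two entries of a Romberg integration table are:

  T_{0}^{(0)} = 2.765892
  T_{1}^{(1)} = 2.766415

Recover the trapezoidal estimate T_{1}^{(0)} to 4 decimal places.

From T_{1}^{(1)} = (4·T_{1}^{(0)} − T_{0}^{(0)})/3, solve for T_{1}^{(0)}:
4·T_{1}^{(0)} = 3·2.766415 + 2.765892 = 11.065137
T_{1}^{(0)} = 2.766284

2.7663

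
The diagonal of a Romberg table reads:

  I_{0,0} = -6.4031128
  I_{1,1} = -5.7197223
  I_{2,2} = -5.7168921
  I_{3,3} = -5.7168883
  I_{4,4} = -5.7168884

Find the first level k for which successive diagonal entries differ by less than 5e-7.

|I_{1,1} − I_{0,0}| = 0.6833905 ≥ 5e-7
|I_{2,2} − I_{1,1}| = 0.0028302 ≥ 5e-7
|I_{3,3} − I_{2,2}| = 0.0000038 ≥ 5e-7
|I_{4,4} − I_{3,3}| = 0.0000001 < 5e-7

k = 4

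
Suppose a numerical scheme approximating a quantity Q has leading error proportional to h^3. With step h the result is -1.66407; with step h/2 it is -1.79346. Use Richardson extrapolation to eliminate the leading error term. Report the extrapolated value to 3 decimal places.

The leading error scales as h^3; refining by a factor of 2 reduces it by 2^3 = 8.
Extrapolated value = (8·A(h/2) − A(h)) / (8 − 1)
= (8·(-1.79346) − (-1.66407)) / 7
= -12.68361 / 7 = -1.81194

-1.812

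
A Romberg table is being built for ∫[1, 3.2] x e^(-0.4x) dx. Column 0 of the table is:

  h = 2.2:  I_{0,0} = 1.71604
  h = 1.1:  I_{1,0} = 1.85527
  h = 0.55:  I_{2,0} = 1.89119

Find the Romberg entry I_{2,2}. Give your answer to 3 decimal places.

1.903

Richardson extrapolation on the trapezoidal column (denominator 4−1=3):
I_{1,1} = 1.85527 + (1.85527 − 1.71604)/3 = 1.90168
I_{2,1} = 1.89119 + (1.89119 − 1.85527)/3 = 1.90316
I_{2,2} = 1.90316 + (1.90316 − 1.90168)/15 = 1.90326
(Column j=1 coincides with Simpson's rule on the same nodes.)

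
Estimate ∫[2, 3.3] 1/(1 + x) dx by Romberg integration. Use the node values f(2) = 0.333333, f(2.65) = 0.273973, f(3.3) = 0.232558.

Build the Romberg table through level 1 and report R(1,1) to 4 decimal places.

0.3601

R(0,0) (trapezoid, 1 panel, h=1.3000): 0.367829
R(1,0) (trapezoid, 2 panels, h=0.6500): 0.361997
R(1,1) = 0.361997 + (0.361997 − 0.367829)/3 = 0.360053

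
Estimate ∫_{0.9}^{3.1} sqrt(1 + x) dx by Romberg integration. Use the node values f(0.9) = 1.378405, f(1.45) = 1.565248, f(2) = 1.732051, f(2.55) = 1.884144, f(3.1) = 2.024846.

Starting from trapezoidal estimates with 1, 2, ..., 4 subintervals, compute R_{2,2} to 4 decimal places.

R_{0,0} (trapezoid, 1 panel, h=2.2000): 3.743576
R_{1,0} (trapezoid, 2 panels, h=1.1000): 3.777044
R_{2,0} (trapezoid, 4 panels, h=0.5500): 3.785688
R_{1,1} = 3.777044 + (3.777044 − 3.743576)/3 = 3.788200
R_{2,1} = 3.785688 + (3.785688 − 3.777044)/3 = 3.788569
R_{2,2} = 3.788569 + (3.788569 − 3.788200)/15 = 3.788594

3.7886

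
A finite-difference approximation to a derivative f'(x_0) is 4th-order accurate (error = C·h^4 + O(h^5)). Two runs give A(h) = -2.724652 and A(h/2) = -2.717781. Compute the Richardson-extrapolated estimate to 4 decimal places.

The leading error scales as h^4; refining by a factor of 2 reduces it by 2^4 = 16.
Extrapolated value = (16·A(h/2) − A(h)) / (16 − 1)
= (16·(-2.717781) − (-2.724652)) / 15
= -40.759844 / 15 = -2.717323

-2.7173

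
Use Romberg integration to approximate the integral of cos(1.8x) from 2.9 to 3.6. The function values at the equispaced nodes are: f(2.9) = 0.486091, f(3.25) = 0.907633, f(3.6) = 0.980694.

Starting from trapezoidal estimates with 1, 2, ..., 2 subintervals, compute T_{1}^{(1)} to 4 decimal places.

T_{0}^{(0)} (trapezoid, 1 panel, h=0.7000): 0.513375
T_{1}^{(0)} (trapezoid, 2 panels, h=0.3500): 0.574359
T_{1}^{(1)} = 0.574359 + (0.574359 − 0.513375)/3 = 0.594687

0.5947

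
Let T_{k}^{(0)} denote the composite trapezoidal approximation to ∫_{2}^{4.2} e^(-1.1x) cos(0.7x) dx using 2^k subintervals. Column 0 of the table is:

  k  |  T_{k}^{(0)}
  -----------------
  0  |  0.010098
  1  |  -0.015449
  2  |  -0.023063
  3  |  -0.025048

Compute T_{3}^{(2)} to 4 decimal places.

-0.0257

Richardson extrapolation on the trapezoidal column (denominator 4−1=3):
T_{2}^{(1)} = (4·(-0.023063) − (-0.015449)) / 3 = -0.025601
T_{3}^{(1)} = -0.025048 + (-0.025048 − (-0.023063))/3 = -0.025710
T_{3}^{(2)} = -0.025710 + (-0.025710 − (-0.025601))/15 = -0.025717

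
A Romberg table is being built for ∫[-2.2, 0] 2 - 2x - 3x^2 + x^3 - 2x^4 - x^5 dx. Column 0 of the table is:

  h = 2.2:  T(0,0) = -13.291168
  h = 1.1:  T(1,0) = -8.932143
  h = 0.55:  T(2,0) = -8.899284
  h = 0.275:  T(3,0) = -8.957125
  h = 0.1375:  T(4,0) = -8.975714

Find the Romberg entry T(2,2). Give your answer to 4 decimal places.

-8.9823

Richardson extrapolation on the trapezoidal column (denominator 4−1=3):
T(1,1) = (4·(-8.932143) − (-13.291168)) / 3 = -7.479135
T(2,1) = (4·(-8.899284) − (-8.932143)) / 3 = -8.888331
T(2,2) = -8.888331 + (-8.888331 − (-7.479135))/15 = -8.982277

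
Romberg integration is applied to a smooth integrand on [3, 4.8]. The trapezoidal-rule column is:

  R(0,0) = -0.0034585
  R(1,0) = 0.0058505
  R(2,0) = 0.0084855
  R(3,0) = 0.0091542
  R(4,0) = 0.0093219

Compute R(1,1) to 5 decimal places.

0.00895

Richardson extrapolation on the trapezoidal column (denominator 4−1=3):
R(1,1) = (4·0.0058505 − (-0.0034585)) / 3 = 0.0089535
(Column j=1 coincides with Simpson's rule on the same nodes.)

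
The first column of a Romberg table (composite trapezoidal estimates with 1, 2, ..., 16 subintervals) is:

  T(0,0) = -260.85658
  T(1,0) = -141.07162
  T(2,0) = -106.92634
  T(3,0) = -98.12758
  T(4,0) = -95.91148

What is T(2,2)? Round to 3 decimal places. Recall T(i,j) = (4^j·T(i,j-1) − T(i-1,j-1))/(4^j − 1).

-95.171

T(1,1) = -141.07162 + (-141.07162 − (-260.85658))/3 = -101.14330
T(2,1) = -106.92634 + (-106.92634 − (-141.07162))/3 = -95.54458
T(2,2) = (16·(-95.54458) − (-101.14330)) / 15 = -95.17133
(Column j=1 coincides with Simpson's rule on the same nodes.)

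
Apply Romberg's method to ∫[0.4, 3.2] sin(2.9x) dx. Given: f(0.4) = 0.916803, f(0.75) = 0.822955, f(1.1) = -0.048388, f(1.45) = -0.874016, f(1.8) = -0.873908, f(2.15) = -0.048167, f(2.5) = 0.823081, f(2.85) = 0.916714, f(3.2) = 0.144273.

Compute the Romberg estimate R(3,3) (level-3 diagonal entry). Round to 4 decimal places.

0.4736

R(0,0) (trapezoid, 1 panel, h=2.8000): 1.485506
R(1,0) (trapezoid, 2 panels, h=1.4000): -0.480718
R(2,0) (trapezoid, 4 panels, h=0.7000): 0.301926
R(3,0) (trapezoid, 8 panels, h=0.3500): 0.437083
R(1,1) = -0.480718 + (-0.480718 − 1.485506)/3 = -1.136126
R(2,1) = 0.301926 + (0.301926 − (-0.480718))/3 = 0.562807
R(3,1) = 0.437083 + (0.437083 − 0.301926)/3 = 0.482135
R(2,2) = 0.562807 + (0.562807 − (-1.136126))/15 = 0.676069
R(3,2) = 0.482135 + (0.482135 − 0.562807)/15 = 0.476757
R(3,3) = 0.476757 + (0.476757 − 0.676069)/63 = 0.473593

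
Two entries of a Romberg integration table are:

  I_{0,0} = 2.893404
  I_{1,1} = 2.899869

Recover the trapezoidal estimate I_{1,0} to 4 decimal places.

From I_{1,1} = (4·I_{1,0} − I_{0,0})/3, solve for I_{1,0}:
4·I_{1,0} = 3·2.899869 + 2.893404 = 11.593011
I_{1,0} = 2.898253

2.8983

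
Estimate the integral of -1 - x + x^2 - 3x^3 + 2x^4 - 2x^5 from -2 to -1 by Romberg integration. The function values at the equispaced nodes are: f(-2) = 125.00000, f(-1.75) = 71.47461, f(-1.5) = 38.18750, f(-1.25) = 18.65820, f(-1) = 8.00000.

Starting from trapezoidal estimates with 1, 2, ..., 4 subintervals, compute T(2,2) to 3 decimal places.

T(0,0) (trapezoid, 1 panel, h=1.0000): 66.50000
T(1,0) (trapezoid, 2 panels, h=0.5000): 52.34375
T(2,0) (trapezoid, 4 panels, h=0.2500): 48.70508
T(1,1) = 52.34375 + (52.34375 − 66.50000)/3 = 47.62500
T(2,1) = 48.70508 + (48.70508 − 52.34375)/3 = 47.49219
T(2,2) = 47.49219 + (47.49219 − 47.62500)/15 = 47.48334

47.483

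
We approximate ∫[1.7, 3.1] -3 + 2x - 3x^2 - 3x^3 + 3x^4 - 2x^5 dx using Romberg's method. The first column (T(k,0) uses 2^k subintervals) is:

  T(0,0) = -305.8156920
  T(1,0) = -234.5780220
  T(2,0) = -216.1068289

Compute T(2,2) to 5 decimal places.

Richardson extrapolation on the trapezoidal column (denominator 4−1=3):
T(1,1) = -234.5780220 + (-234.5780220 − (-305.8156920))/3 = -210.8321320
T(2,1) = -216.1068289 + (-216.1068289 − (-234.5780220))/3 = -209.9497645
T(2,2) = (16·(-209.9497645) − (-210.8321320)) / 15 = -209.8909400

-209.89094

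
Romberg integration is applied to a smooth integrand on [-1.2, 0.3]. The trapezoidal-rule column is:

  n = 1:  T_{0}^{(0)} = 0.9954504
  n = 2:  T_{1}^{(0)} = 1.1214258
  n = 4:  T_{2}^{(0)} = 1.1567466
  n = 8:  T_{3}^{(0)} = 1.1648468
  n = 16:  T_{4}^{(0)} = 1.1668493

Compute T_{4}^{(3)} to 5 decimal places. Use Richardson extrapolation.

1.16752

Richardson extrapolation on the trapezoidal column (denominator 4−1=3):
T_{2}^{(1)} = 1.1567466 + (1.1567466 − 1.1214258)/3 = 1.1685202
T_{3}^{(1)} = 1.1648468 + (1.1648468 − 1.1567466)/3 = 1.1675469
T_{4}^{(1)} = (4·1.1668493 − 1.1648468) / 3 = 1.1675168
T_{3}^{(2)} = (16·1.1675469 − 1.1685202) / 15 = 1.1674820
T_{4}^{(2)} = 1.1675168 + (1.1675168 − 1.1675469)/15 = 1.1675148
T_{4}^{(3)} = (64·1.1675148 − 1.1674820) / 63 = 1.1675153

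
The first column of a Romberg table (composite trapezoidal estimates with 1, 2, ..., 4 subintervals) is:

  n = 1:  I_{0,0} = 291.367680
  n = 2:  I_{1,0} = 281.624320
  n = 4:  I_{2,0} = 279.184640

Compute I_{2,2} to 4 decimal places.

278.3711

Richardson extrapolation on the trapezoidal column (denominator 4−1=3):
I_{1,1} = 281.624320 + (281.624320 − 291.367680)/3 = 278.376533
I_{2,1} = (4·279.184640 − 281.624320) / 3 = 278.371413
I_{2,2} = 278.371413 + (278.371413 − 278.376533)/15 = 278.371072
(Column j=1 coincides with Simpson's rule on the same nodes.)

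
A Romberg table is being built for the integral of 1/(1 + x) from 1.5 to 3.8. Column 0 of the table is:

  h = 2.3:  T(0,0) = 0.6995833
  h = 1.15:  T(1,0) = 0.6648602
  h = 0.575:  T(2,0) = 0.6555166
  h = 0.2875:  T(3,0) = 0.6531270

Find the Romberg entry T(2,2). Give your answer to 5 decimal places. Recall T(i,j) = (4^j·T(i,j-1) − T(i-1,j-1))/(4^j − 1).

0.65234

Richardson extrapolation on the trapezoidal column (denominator 4−1=3):
T(1,1) = (4·0.6648602 − 0.6995833) / 3 = 0.6532858
T(2,1) = 0.6555166 + (0.6555166 − 0.6648602)/3 = 0.6524021
T(2,2) = 0.6524021 + (0.6524021 − 0.6532858)/15 = 0.6523432
(Column j=1 coincides with Simpson's rule on the same nodes.)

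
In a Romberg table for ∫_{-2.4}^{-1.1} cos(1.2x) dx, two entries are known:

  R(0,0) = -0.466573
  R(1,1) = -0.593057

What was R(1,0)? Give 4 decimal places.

-0.5614

From R(1,1) = (4·R(1,0) − R(0,0))/3, solve for R(1,0):
4·R(1,0) = 3·(-0.593057) + (-0.466573) = -2.245744
R(1,0) = -0.561436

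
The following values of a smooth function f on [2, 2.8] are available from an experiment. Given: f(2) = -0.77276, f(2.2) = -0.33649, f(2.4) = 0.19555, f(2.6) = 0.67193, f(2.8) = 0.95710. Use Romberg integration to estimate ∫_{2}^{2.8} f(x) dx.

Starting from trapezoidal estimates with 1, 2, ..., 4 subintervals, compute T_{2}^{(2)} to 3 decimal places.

0.128

T_{0}^{(0)} (trapezoid, 1 panel, h=0.8000): 0.07374
T_{1}^{(0)} (trapezoid, 2 panels, h=0.4000): 0.11509
T_{2}^{(0)} (trapezoid, 4 panels, h=0.2000): 0.12463
T_{1}^{(1)} = 0.11509 + (0.11509 − 0.07374)/3 = 0.12887
T_{2}^{(1)} = 0.12463 + (0.12463 − 0.11509)/3 = 0.12781
T_{2}^{(2)} = 0.12781 + (0.12781 − 0.12887)/15 = 0.12774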